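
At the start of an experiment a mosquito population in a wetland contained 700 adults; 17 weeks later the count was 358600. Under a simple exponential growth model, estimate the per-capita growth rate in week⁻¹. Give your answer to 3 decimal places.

From N(t) = N₀·e^(rt): e^(r·17) = 358600/700 = 512.29.
r·17 = ln(512.29) = 6.2389, so r = 6.2389/17 = 0.36699.

0.367 per week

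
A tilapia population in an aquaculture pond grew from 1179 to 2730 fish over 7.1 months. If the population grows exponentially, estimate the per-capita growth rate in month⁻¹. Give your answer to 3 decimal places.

0.118 per month

From N(t) = N₀·e^(rt): e^(r·7.1) = 2730/1179 = 2.3155.
r·7.1 = ln(2.3155) = 0.83963, so r = 0.83963/7.1 = 0.11826.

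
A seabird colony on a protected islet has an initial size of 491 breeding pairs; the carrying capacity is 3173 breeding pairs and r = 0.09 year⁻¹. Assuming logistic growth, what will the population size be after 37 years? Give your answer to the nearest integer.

2654 breeding pairs

A = (K − N₀)/N₀ = (3173 − 491)/491 = 5.4623.
N(t) = K/(1 + A·e^(−rt)) = 3173/(1 + 5.4623×e^(−0.09×37)).
e^(−3.33) = 0.035793; denominator = 1 + 5.4623×0.035793 = 1.1955.
N = 3173/1.1955 = 2654.09.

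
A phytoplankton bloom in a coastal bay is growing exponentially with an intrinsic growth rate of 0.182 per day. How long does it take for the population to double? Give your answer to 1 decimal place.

3.8 days

Doubling time t_d = ln(2)/r = 0.6931/0.182 = 3.8085.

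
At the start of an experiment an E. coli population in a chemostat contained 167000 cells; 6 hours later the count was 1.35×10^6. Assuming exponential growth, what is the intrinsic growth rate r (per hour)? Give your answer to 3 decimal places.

0.348 per hour

From N(t) = N₀·e^(rt): e^(r·6) = 1.35×10^6/167000 = 8.0838.
r·6 = ln(8.0838) = 2.0899, so r = 2.0899/6 = 0.34831.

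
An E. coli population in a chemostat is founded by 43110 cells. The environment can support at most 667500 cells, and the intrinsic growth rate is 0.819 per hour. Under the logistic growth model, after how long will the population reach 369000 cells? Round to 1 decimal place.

3.5 hours

A = (K − N₀)/N₀ = (667500 − 43110)/43110 = 14.484.
Solve 667500/(1 + 14.484·e^(−0.819t)) = 369000: 1 + 14.484·e^(−0.819t) = 1.8089, so e^(−0.819t) = 0.0558522.
−0.819·t = ln(0.0558522) = -2.885, so t = 2.885/0.819 = 3.5226.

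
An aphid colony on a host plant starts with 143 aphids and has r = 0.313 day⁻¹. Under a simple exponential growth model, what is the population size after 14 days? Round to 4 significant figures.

N(t) = N₀·e^(rt) = 143 × e^(0.313×14) = 143 × e^4.382.
e^4.382 ≈ 79.998, so N ≈ 143 × 79.998 = 11439.7.

11440 aphids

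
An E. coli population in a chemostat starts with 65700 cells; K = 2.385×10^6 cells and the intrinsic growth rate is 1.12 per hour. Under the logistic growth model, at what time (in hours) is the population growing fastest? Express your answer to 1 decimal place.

Logistic growth is fastest at N = K/2 = 1.1925×10^6.
A = (K − N₀)/N₀ = 35.301. Set K/(1 + A·e^(−rt)) = K/2 → A·e^(−rt) = 1.
e^(−1.12t) = 1/35.301 = 0.0283275, so t = ln(35.301)/1.12 = 3.5639/1.12 = 3.1821.

3.2 hours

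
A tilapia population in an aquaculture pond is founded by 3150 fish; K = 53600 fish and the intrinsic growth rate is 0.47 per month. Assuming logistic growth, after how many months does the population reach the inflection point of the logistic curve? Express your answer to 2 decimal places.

5.90 months

Logistic growth is fastest at N = K/2 = 26800.
A = (K − N₀)/N₀ = 16.016. Set K/(1 + A·e^(−rt)) = K/2 → A·e^(−rt) = 1.
e^(−0.47t) = 1/16.016 = 0.0624381, so t = ln(16.016)/0.47 = 2.7736/0.47 = 5.9012.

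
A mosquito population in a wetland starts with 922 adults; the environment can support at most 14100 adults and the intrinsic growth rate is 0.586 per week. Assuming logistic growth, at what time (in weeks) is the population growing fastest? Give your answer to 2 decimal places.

4.54 weeks

Logistic growth is fastest at N = K/2 = 7050.
A = (K − N₀)/N₀ = 14.293. Set K/(1 + A·e^(−rt)) = K/2 → A·e^(−rt) = 1.
e^(−0.586t) = 1/14.293 = 0.0699651, so t = ln(14.293)/0.586 = 2.6598/0.586 = 4.5388.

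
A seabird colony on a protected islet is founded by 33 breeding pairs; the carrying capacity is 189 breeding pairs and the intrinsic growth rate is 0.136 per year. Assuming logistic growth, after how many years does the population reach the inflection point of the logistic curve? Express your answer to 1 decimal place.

11.4 years

Logistic growth is fastest at N = K/2 = 94.5.
A = (K − N₀)/N₀ = 4.7273. Set K/(1 + A·e^(−rt)) = K/2 → A·e^(−rt) = 1.
e^(−0.136t) = 1/4.7273 = 0.211538, so t = ln(4.7273)/0.136 = 1.5533/0.136 = 11.422.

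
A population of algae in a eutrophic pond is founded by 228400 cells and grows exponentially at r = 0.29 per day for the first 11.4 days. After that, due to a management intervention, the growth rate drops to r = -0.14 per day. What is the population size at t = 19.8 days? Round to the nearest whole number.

Phase 1: N(11.4) = 228400·e^(0.29×11.4) = 228400·e^3.306 = 6.229794×10^6.
Phase 2 runs for 19.8 − 11.4 = 8.4 days at r = -0.14.
N(19.8) = 6.229794×10^6·e^(-0.14×8.4) = 6.229794×10^6·e^-1.176 = 1.921956×10^6.

1921956 cells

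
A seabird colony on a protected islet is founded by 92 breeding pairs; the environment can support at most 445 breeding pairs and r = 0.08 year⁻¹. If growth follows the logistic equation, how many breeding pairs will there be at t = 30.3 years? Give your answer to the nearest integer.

332 breeding pairs

A = (K − N₀)/N₀ = (445 − 92)/92 = 3.837.
N(t) = K/(1 + A·e^(−rt)) = 445/(1 + 3.837×e^(−0.08×30.3)).
e^(−2.424) = 0.088567; denominator = 1 + 3.837×0.088567 = 1.3398.
N = 445/1.3398 = 332.133.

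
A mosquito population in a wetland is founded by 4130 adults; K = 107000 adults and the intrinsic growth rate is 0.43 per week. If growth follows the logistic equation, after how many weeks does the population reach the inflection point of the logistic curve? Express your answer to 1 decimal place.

Logistic growth is fastest at N = K/2 = 53500.
A = (K − N₀)/N₀ = 24.908. Set K/(1 + A·e^(−rt)) = K/2 → A·e^(−rt) = 1.
e^(−0.43t) = 1/24.908 = 0.0401478, so t = ln(24.908)/0.43 = 3.2152/0.43 = 7.4772.

7.5 weeks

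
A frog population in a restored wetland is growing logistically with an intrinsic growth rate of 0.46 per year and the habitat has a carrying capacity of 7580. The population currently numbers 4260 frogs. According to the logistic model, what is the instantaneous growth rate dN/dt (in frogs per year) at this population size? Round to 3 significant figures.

dN/dt = rN(1 − N/K) = 0.46 × 4260 × (1 − 4260/7580).
1 − 4260/7580 = 0.43799; dN/dt = 0.46 × 4260 × 0.43799 = 858.29.

858 frogs per year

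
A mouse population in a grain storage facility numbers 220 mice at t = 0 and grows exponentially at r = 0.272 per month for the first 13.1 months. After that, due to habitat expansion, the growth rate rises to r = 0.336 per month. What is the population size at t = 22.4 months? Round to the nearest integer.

176597 mice

Phase 1: N(13.1) = 220·e^(0.272×13.1) = 220·e^3.563 = 7760.7.
Phase 2 runs for 22.4 − 13.1 = 9.3 months at r = 0.336.
N(22.4) = 7760.7·e^(0.336×9.3) = 7760.7·e^3.125 = 176597.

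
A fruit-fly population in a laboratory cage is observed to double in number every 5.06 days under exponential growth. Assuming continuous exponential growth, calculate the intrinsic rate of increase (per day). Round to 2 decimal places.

r = ln(2)/t_d = 0.6931/5.06 = 0.13699.

0.14 per day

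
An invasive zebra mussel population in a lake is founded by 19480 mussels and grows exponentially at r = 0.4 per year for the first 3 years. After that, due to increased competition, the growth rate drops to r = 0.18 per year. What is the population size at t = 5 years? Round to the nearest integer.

92702 mussels

Phase 1: N(3) = 19480·e^(0.4×3) = 19480·e^1.2 = 64675.9.
Phase 2 runs for 5 − 3 = 2 years at r = 0.18.
N(5) = 64675.9·e^(0.18×2) = 64675.9·e^0.36 = 92701.8.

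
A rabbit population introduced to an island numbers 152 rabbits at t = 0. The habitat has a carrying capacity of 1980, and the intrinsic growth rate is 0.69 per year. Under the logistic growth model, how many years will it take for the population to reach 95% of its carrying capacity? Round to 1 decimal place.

7.9 years

A = (K − N₀)/N₀ = (1980 − 152)/152 = 12.026.
Solve 1980/(1 + 12.026·e^(−0.69t)) = 1881: 1 + 12.026·e^(−0.69t) = 1.0526, so e^(−0.69t) = 0.00437637.
−0.69·t = ln(0.00437637) = -5.4315, so t = 5.4315/0.69 = 7.8718.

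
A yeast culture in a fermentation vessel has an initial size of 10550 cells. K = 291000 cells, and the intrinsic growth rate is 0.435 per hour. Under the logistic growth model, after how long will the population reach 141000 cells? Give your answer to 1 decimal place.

A = (K − N₀)/N₀ = (291000 − 10550)/10550 = 26.583.
Solve 291000/(1 + 26.583·e^(−0.435t)) = 141000: 1 + 26.583·e^(−0.435t) = 2.0638, so e^(−0.435t) = 0.0400193.
−0.435·t = ln(0.0400193) = -3.2184, so t = 3.2184/0.435 = 7.3986.

7.4 hours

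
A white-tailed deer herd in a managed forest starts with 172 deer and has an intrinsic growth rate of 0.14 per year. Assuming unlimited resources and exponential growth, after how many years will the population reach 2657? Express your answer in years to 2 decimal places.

Set N₀·e^(rt) = 2657: e^(0.14·t) = 2657/172 = 15.448.
0.14·t = ln(15.448) = 2.7375, so t = 2.7375/0.14 = 19.553.

19.55 years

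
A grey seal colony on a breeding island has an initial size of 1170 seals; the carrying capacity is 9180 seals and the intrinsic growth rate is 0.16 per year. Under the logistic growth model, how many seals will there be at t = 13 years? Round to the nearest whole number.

4948 seals

A = (K − N₀)/N₀ = (9180 − 1170)/1170 = 6.8462.
N(t) = K/(1 + A·e^(−rt)) = 9180/(1 + 6.8462×e^(−0.16×13)).
e^(−2.08) = 0.12493; denominator = 1 + 6.8462×0.12493 = 1.8553.
N = 9180/1.8553 = 4948.01.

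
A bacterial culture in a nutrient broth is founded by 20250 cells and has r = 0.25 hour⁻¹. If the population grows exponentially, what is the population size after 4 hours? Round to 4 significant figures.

55050 cells

N(t) = N₀·e^(rt) = 20250 × e^(0.25×4) = 20250 × e^1.
e^1 ≈ 2.7183, so N ≈ 20250 × 2.7183 = 55045.2.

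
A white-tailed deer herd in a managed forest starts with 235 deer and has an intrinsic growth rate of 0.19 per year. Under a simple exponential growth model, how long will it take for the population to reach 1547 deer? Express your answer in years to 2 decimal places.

Set N₀·e^(rt) = 1547: e^(0.19·t) = 1547/235 = 6.583.
0.19·t = ln(6.583) = 1.8845, so t = 1.8845/0.19 = 9.9184.

9.92 years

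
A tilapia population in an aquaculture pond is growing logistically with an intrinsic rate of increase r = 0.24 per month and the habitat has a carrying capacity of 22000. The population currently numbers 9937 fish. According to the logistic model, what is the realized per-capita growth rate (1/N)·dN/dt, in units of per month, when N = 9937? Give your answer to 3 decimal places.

(1/N)·dN/dt = r(1 − N/K) = 0.24 × (1 − 9937/22000).
= 0.24 × 0.54832 = 0.1316.

0.132 per month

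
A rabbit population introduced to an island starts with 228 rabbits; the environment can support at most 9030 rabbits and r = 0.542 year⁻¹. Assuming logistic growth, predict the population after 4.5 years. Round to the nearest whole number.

A = (K − N₀)/N₀ = (9030 − 228)/228 = 38.605.
N(t) = K/(1 + A·e^(−rt)) = 9030/(1 + 38.605×e^(−0.542×4.5)).
e^(−2.439) = 0.087248; denominator = 1 + 38.605×0.087248 = 4.3682.
N = 9030/4.3682 = 2067.2.

2067 rabbits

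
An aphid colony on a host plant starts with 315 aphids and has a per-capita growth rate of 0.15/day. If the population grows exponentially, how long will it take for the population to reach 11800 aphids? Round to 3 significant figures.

24.2 days

Set N₀·e^(rt) = 11800: e^(0.15·t) = 11800/315 = 37.46.
0.15·t = ln(37.46) = 3.6233, so t = 3.6233/0.15 = 24.155.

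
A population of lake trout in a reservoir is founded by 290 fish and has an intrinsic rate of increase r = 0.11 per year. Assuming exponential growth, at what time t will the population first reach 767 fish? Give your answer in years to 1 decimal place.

8.8 years

Set N₀·e^(rt) = 767: e^(0.11·t) = 767/290 = 2.6448.
0.11·t = ln(2.6448) = 0.97261, so t = 0.97261/0.11 = 8.8419.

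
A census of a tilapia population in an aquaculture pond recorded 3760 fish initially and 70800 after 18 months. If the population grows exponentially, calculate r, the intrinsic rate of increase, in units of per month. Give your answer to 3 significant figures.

0.163 per month

From N(t) = N₀·e^(rt): e^(r·18) = 70800/3760 = 18.83.
r·18 = ln(18.83) = 2.9354, so r = 2.9354/18 = 0.16308.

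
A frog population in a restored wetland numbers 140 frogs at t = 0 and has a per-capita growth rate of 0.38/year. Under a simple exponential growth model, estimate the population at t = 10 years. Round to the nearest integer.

6258 frogs

N(t) = N₀·e^(rt) = 140 × e^(0.38×10) = 140 × e^3.8.
e^3.8 ≈ 44.701, so N ≈ 140 × 44.701 = 6258.17.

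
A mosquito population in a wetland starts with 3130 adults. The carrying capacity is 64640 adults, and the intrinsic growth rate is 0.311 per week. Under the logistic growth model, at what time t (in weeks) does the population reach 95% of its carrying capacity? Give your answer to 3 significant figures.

A = (K − N₀)/N₀ = (64640 − 3130)/3130 = 19.652.
Solve 64640/(1 + 19.652·e^(−0.311t)) = 61408: 1 + 19.652·e^(−0.311t) = 1.0526, so e^(−0.311t) = 0.00267821.
−0.311·t = ln(0.00267821) = -5.9226, so t = 5.9226/0.311 = 19.044.

19.0 weeks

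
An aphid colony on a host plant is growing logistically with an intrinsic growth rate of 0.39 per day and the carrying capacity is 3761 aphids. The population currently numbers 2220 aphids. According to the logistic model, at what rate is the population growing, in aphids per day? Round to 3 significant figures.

dN/dt = rN(1 − N/K) = 0.39 × 2220 × (1 − 2220/3761).
1 − 2220/3761 = 0.40973; dN/dt = 0.39 × 2220 × 0.40973 = 354.75.

355 aphids per day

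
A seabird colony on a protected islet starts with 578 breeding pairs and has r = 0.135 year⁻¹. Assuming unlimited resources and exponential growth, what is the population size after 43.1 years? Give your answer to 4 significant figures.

194500 breeding pairs

N(t) = N₀·e^(rt) = 578 × e^(0.135×43.1) = 578 × e^5.819.
e^5.819 ≈ 336.47, so N ≈ 578 × 336.47 = 194478.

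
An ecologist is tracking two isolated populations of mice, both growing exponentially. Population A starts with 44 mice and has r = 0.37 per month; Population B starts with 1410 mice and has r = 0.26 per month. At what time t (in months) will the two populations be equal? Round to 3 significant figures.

Set 44·e^(0.37t) = 1410·e^(0.26t).
e^((0.37 − 0.26)t) = 1410/44 → e^(0.11·t) = 32.045.
0.11·t = ln(32.045) = 3.4672, so t = 3.4672/0.11 = 31.52.

31.5 months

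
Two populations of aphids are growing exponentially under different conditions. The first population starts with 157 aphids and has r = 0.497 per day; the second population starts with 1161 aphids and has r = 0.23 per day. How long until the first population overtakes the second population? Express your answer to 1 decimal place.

Set 157·e^(0.497t) = 1161·e^(0.23t).
e^((0.497 − 0.23)t) = 1161/157 → e^(0.267·t) = 7.3949.
0.267·t = ln(7.3949) = 2.0008, so t = 2.0008/0.267 = 7.4936.

7.5 days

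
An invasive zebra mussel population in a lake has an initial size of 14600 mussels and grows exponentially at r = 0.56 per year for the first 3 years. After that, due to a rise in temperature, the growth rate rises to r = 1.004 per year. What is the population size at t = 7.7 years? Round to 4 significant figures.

Phase 1: N(3) = 14600·e^(0.56×3) = 14600·e^1.68 = 78337.1.
Phase 2 runs for 7.7 − 3 = 4.7 years at r = 1.004.
N(7.7) = 78337.1·e^(1.004×4.7) = 78337.1·e^4.719 = 8.7764×10^6.

8776000 mussels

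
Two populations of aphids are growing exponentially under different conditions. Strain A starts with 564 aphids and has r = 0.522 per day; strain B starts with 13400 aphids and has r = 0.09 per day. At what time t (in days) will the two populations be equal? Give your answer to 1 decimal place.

7.3 days

Set 564·e^(0.522t) = 13400·e^(0.09t).
e^((0.522 − 0.09)t) = 13400/564 → e^(0.432·t) = 23.759.
0.432·t = ln(23.759) = 3.168, so t = 3.168/0.432 = 7.3332.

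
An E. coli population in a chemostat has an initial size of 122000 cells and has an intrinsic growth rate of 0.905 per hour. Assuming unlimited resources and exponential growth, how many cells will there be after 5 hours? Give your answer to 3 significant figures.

N(t) = N₀·e^(rt) = 122000 × e^(0.905×5) = 122000 × e^4.525.
e^4.525 ≈ 92.296, so N ≈ 122000 × 92.296 = 1.12601×10^7.

11300000 cells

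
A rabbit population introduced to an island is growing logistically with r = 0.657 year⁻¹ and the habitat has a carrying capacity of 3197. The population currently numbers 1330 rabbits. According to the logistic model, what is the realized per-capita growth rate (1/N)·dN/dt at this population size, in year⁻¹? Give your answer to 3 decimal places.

0.384 per year

(1/N)·dN/dt = r(1 − N/K) = 0.657 × (1 − 1330/3197).
= 0.657 × 0.58398 = 0.38368.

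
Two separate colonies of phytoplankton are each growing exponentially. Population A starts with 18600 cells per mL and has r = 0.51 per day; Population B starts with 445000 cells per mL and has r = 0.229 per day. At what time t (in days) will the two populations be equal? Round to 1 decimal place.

Set 18600·e^(0.51t) = 445000·e^(0.229t).
e^((0.51 − 0.229)t) = 445000/18600 → e^(0.281·t) = 23.925.
0.281·t = ln(23.925) = 3.1749, so t = 3.1749/0.281 = 11.299.

11.3 days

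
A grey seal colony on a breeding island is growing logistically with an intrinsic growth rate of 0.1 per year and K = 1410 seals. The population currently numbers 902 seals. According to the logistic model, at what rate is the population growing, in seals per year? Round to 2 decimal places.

dN/dt = rN(1 − N/K) = 0.1 × 902 × (1 − 902/1410).
1 − 902/1410 = 0.36028; dN/dt = 0.1 × 902 × 0.36028 = 32.498.

32.50 seals per year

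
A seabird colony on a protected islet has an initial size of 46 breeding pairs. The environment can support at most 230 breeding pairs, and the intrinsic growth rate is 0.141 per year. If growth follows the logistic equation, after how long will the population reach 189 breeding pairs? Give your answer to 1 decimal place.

A = (K − N₀)/N₀ = (230 − 46)/46 = 4.
Solve 230/(1 + 4·e^(−0.141t)) = 189: 1 + 4·e^(−0.141t) = 1.2169, so e^(−0.141t) = 0.0542328.
−0.141·t = ln(0.0542328) = -2.9145, so t = 2.9145/0.141 = 20.67.

20.7 years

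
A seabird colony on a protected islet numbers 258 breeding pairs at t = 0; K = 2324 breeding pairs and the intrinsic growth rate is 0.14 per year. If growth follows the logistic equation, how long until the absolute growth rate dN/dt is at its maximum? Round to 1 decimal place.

Logistic growth is fastest at N = K/2 = 1162.
A = (K − N₀)/N₀ = 8.0078. Set K/(1 + A·e^(−rt)) = K/2 → A·e^(−rt) = 1.
e^(−0.14t) = 1/8.0078 = 0.124879, so t = ln(8.0078)/0.14 = 2.0804/0.14 = 14.86.

14.9 years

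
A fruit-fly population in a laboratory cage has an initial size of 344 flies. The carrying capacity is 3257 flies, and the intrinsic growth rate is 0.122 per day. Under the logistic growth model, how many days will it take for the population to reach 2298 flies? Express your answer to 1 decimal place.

24.7 days

A = (K − N₀)/N₀ = (3257 − 344)/344 = 8.468.
Solve 3257/(1 + 8.468·e^(−0.122t)) = 2298: 1 + 8.468·e^(−0.122t) = 1.4173, so e^(−0.122t) = 0.0492818.
−0.122·t = ln(0.0492818) = -3.0102, so t = 3.0102/0.122 = 24.674.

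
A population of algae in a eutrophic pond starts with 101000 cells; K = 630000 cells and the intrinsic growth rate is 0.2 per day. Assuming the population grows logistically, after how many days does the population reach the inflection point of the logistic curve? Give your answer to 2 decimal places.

8.28 days

Logistic growth is fastest at N = K/2 = 315000.
A = (K − N₀)/N₀ = 5.2376. Set K/(1 + A·e^(−rt)) = K/2 → A·e^(−rt) = 1.
e^(−0.2t) = 1/5.2376 = 0.190926, so t = ln(5.2376)/0.2 = 1.6559/0.2 = 8.2793.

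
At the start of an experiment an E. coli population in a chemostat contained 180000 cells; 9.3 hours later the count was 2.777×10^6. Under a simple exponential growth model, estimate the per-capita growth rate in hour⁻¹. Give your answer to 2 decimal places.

From N(t) = N₀·e^(rt): e^(r·9.3) = 2.777×10^6/180000 = 15.428.
r·9.3 = ln(15.428) = 2.7362, so r = 2.7362/9.3 = 0.29421.

0.29 per hour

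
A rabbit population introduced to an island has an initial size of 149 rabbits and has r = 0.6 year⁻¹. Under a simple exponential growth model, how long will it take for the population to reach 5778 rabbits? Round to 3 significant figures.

Set N₀·e^(rt) = 5778: e^(0.6·t) = 5778/149 = 38.779.
0.6·t = ln(38.779) = 3.6579, so t = 3.6579/0.6 = 6.0964.

6.10 years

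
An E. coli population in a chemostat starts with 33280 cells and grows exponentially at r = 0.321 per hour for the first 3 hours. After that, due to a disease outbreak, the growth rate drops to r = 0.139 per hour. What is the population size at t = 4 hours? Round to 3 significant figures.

Phase 1: N(3) = 33280·e^(0.321×3) = 33280·e^0.963 = 87178.4.
Phase 2 runs for 4 − 3 = 1 hours at r = 0.139.
N(4) = 87178.4·e^(0.139×1) = 87178.4·e^0.139 = 100179.

100000 cells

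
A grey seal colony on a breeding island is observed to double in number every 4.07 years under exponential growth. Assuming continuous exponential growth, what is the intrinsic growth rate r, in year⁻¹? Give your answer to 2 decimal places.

r = ln(2)/t_d = 0.6931/4.07 = 0.17031.

0.17 per year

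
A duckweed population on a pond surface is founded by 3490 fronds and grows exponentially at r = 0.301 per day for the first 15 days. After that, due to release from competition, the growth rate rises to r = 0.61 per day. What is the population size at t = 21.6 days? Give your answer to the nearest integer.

17870413 fronds

Phase 1: N(15) = 3490·e^(0.301×15) = 3490·e^4.515 = 318908.
Phase 2 runs for 21.6 − 15 = 6.6 days at r = 0.61.
N(21.6) = 318908·e^(0.61×6.6) = 318908·e^4.026 = 1.787041×10^7.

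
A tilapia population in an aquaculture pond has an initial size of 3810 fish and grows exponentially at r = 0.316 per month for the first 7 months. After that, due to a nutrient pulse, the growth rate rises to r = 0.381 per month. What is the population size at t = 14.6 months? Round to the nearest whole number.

629691 fish

Phase 1: N(7) = 3810·e^(0.316×7) = 3810·e^2.212 = 34800.4.
Phase 2 runs for 14.6 − 7 = 7.6 months at r = 0.381.
N(14.6) = 34800.4·e^(0.381×7.6) = 34800.4·e^2.896 = 629691.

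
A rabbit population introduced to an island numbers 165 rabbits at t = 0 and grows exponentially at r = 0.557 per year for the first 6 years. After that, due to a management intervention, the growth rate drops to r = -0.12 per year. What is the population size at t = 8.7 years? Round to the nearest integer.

Phase 1: N(6) = 165·e^(0.557×6) = 165·e^3.342 = 4665.48.
Phase 2 runs for 8.7 − 6 = 2.7 years at r = -0.12.
N(8.7) = 4665.48·e^(-0.12×2.7) = 4665.48·e^-0.324 = 3374.31.

3374 rabbits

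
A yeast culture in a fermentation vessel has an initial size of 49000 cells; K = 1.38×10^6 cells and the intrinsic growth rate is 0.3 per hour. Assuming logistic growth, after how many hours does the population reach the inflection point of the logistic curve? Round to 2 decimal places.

11.01 hours

Logistic growth is fastest at N = K/2 = 690000.
A = (K − N₀)/N₀ = 27.163. Set K/(1 + A·e^(−rt)) = K/2 → A·e^(−rt) = 1.
e^(−0.3t) = 1/27.163 = 0.0368144, so t = ln(27.163)/0.3 = 3.3019/0.3 = 11.006.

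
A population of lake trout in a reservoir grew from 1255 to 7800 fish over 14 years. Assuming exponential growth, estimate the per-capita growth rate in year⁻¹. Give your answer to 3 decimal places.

From N(t) = N₀·e^(rt): e^(r·14) = 7800/1255 = 6.2151.
r·14 = ln(6.2151) = 1.827, so r = 1.827/14 = 0.1305.

0.130 per year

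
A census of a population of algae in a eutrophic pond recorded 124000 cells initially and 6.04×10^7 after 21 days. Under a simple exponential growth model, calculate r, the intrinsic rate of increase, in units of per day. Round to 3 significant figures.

From N(t) = N₀·e^(rt): e^(r·21) = 6.04×10^7/124000 = 487.1.
r·21 = ln(487.1) = 6.1885, so r = 6.1885/21 = 0.29469.

0.295 per day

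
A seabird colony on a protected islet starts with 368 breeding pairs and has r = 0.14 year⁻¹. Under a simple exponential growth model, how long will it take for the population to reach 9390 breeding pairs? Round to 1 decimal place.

23.1 years

Set N₀·e^(rt) = 9390: e^(0.14·t) = 9390/368 = 25.516.
0.14·t = ln(25.516) = 3.2393, so t = 3.2393/0.14 = 23.138.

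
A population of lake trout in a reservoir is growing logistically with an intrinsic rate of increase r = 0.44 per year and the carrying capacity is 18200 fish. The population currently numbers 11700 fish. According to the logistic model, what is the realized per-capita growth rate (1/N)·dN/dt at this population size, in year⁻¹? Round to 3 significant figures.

(1/N)·dN/dt = r(1 − N/K) = 0.44 × (1 − 11700/18200).
= 0.44 × 0.35714 = 0.15714.

0.157 per year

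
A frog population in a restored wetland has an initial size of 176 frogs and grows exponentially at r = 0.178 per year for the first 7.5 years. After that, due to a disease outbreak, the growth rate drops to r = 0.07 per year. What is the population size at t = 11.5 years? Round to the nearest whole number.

885 frogs

Phase 1: N(7.5) = 176·e^(0.178×7.5) = 176·e^1.335 = 668.799.
Phase 2 runs for 11.5 − 7.5 = 4 years at r = 0.07.
N(11.5) = 668.799·e^(0.07×4) = 668.799·e^0.28 = 884.908.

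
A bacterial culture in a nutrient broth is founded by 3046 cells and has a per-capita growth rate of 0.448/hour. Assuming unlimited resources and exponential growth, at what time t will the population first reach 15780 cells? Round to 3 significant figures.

3.67 hours

Set N₀·e^(rt) = 15780: e^(0.448·t) = 15780/3046 = 5.1806.
0.448·t = ln(5.1806) = 1.6449, so t = 1.6449/0.448 = 3.6717.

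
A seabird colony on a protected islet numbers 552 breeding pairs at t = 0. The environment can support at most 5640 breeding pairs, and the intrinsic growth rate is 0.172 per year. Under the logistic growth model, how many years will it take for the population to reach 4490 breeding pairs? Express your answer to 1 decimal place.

20.8 years

A = (K − N₀)/N₀ = (5640 − 552)/552 = 9.2174.
Solve 5640/(1 + 9.2174·e^(−0.172t)) = 4490: 1 + 9.2174·e^(−0.172t) = 1.2561, so e^(−0.172t) = 0.0277871.
−0.172·t = ln(0.0277871) = -3.5832, so t = 3.5832/0.172 = 20.832.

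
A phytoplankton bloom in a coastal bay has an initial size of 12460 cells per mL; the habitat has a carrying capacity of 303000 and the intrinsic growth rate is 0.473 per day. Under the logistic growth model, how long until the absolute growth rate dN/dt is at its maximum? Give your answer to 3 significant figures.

6.66 days

Logistic growth is fastest at N = K/2 = 151500.
A = (K − N₀)/N₀ = 23.318. Set K/(1 + A·e^(−rt)) = K/2 → A·e^(−rt) = 1.
e^(−0.473t) = 1/23.318 = 0.0428857, so t = ln(23.318)/0.473 = 3.1492/0.473 = 6.658.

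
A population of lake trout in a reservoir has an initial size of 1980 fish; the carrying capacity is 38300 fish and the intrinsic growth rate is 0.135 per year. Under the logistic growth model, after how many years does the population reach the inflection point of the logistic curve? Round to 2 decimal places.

Logistic growth is fastest at N = K/2 = 19150.
A = (K − N₀)/N₀ = 18.343. Set K/(1 + A·e^(−rt)) = K/2 → A·e^(−rt) = 1.
e^(−0.135t) = 1/18.343 = 0.0545154, so t = ln(18.343)/0.135 = 2.9093/0.135 = 21.55.

21.55 years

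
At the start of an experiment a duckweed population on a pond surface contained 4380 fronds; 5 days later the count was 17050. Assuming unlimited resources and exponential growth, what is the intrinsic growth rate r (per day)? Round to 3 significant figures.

From N(t) = N₀·e^(rt): e^(r·5) = 17050/4380 = 3.8927.
r·5 = ln(3.8927) = 1.3591, so r = 1.3591/5 = 0.27182.

0.272 per day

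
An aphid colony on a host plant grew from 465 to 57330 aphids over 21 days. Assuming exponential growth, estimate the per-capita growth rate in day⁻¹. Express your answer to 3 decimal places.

From N(t) = N₀·e^(rt): e^(r·21) = 57330/465 = 123.29.
r·21 = ln(123.29) = 4.8145, so r = 4.8145/21 = 0.22926.

0.229 per day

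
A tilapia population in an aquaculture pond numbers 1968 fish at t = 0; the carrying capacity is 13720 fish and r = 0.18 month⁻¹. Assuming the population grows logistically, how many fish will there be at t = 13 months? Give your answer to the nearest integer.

8710 fish

A = (K − N₀)/N₀ = (13720 − 1968)/1968 = 5.9715.
N(t) = K/(1 + A·e^(−rt)) = 13720/(1 + 5.9715×e^(−0.18×13)).
e^(−2.34) = 0.096328; denominator = 1 + 5.9715×0.096328 = 1.5752.
N = 13720/1.5752 = 8709.87.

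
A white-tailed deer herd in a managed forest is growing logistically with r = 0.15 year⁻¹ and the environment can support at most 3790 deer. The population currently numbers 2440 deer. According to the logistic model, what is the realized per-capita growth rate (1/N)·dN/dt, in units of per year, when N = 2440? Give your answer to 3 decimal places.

0.053 per year

(1/N)·dN/dt = r(1 − N/K) = 0.15 × (1 − 2440/3790).
= 0.15 × 0.3562 = 0.05343.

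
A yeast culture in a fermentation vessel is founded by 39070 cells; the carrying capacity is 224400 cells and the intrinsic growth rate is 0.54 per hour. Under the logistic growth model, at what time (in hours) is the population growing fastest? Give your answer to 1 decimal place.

Logistic growth is fastest at N = K/2 = 112200.
A = (K − N₀)/N₀ = 4.7435. Set K/(1 + A·e^(−rt)) = K/2 → A·e^(−rt) = 1.
e^(−0.54t) = 1/4.7435 = 0.210813, so t = ln(4.7435)/0.54 = 1.5568/0.54 = 2.8829.

2.9 hours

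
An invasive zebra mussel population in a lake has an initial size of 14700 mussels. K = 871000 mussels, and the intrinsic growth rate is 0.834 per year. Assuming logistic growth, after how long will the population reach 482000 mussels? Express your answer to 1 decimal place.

5.1 years

A = (K − N₀)/N₀ = (871000 − 14700)/14700 = 58.252.
Solve 871000/(1 + 58.252·e^(−0.834t)) = 482000: 1 + 58.252·e^(−0.834t) = 1.8071, so e^(−0.834t) = 0.0138546.
−0.834·t = ln(0.0138546) = -4.2791, so t = 4.2791/0.834 = 5.1309.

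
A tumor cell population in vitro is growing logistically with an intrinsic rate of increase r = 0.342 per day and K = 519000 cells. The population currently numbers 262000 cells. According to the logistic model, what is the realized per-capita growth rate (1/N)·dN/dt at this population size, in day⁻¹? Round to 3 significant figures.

0.169 per day

(1/N)·dN/dt = r(1 − N/K) = 0.342 × (1 − 262000/519000).
= 0.342 × 0.49518 = 0.16935.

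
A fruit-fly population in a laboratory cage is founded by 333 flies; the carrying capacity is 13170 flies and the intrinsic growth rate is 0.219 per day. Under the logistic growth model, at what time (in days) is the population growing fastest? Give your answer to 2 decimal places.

Logistic growth is fastest at N = K/2 = 6585.
A = (K − N₀)/N₀ = 38.55. Set K/(1 + A·e^(−rt)) = K/2 → A·e^(−rt) = 1.
e^(−0.219t) = 1/38.55 = 0.0259406, so t = ln(38.55)/0.219 = 3.6519/0.219 = 16.676.

16.68 days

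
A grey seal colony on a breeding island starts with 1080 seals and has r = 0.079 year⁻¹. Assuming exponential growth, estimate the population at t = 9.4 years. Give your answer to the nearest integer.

2270 seals

N(t) = N₀·e^(rt) = 1080 × e^(0.079×9.4) = 1080 × e^0.7426.
e^0.7426 ≈ 2.1014, so N ≈ 1080 × 2.1014 = 2269.5.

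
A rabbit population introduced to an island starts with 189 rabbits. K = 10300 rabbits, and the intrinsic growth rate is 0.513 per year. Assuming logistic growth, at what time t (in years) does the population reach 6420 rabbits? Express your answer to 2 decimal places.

A = (K − N₀)/N₀ = (10300 − 189)/189 = 53.497.
Solve 10300/(1 + 53.497·e^(−0.513t)) = 6420: 1 + 53.497·e^(−0.513t) = 1.6044, so e^(−0.513t) = 0.011297.
−0.513·t = ln(0.011297) = -4.4832, so t = 4.4832/0.513 = 8.7392.

8.74 years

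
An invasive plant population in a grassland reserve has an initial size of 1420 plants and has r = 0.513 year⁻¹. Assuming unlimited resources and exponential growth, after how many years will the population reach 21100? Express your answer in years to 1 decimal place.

5.3 years

Set N₀·e^(rt) = 21100: e^(0.513·t) = 21100/1420 = 14.859.
0.513·t = ln(14.859) = 2.6986, so t = 2.6986/0.513 = 5.2605.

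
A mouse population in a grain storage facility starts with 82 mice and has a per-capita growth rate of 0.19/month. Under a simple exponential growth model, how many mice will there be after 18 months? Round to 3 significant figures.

2510 mice

N(t) = N₀·e^(rt) = 82 × e^(0.19×18) = 82 × e^3.42.
e^3.42 ≈ 30.569, so N ≈ 82 × 30.569 = 2506.69.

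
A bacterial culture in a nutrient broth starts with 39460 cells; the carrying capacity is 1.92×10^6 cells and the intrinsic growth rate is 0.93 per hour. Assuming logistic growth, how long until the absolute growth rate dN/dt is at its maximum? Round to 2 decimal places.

4.15 hours

Logistic growth is fastest at N = K/2 = 960000.
A = (K − N₀)/N₀ = 47.657. Set K/(1 + A·e^(−rt)) = K/2 → A·e^(−rt) = 1.
e^(−0.93t) = 1/47.657 = 0.0209833, so t = ln(47.657)/0.93 = 3.864/0.93 = 4.1549.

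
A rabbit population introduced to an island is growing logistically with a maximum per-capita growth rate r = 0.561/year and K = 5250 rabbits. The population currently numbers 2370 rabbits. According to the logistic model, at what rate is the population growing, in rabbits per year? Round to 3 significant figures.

729 rabbits per year

dN/dt = rN(1 − N/K) = 0.561 × 2370 × (1 − 2370/5250).
1 − 2370/5250 = 0.54857; dN/dt = 0.561 × 2370 × 0.54857 = 729.36.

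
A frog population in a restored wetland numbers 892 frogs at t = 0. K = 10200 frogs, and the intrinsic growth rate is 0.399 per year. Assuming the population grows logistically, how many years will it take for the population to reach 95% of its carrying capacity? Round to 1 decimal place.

13.3 years

A = (K − N₀)/N₀ = (10200 − 892)/892 = 10.435.
Solve 10200/(1 + 10.435·e^(−0.399t)) = 9690: 1 + 10.435·e^(−0.399t) = 1.0526, so e^(−0.399t) = 0.00504377.
−0.399·t = ln(0.00504377) = -5.2896, so t = 5.2896/0.399 = 13.257.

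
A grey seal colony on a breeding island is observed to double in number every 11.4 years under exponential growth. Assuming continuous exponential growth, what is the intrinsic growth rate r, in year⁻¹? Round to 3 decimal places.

0.061 per year

r = ln(2)/t_d = 0.6931/11.4 = 0.060802.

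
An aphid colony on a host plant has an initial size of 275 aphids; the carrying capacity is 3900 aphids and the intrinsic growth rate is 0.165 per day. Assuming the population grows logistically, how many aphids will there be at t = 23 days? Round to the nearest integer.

A = (K − N₀)/N₀ = (3900 − 275)/275 = 13.182.
N(t) = K/(1 + A·e^(−rt)) = 3900/(1 + 13.182×e^(−0.165×23)).
e^(−3.795) = 0.022483; denominator = 1 + 13.182×0.022483 = 1.2964.
N = 3900/1.2964 = 3008.41.

3008 aphids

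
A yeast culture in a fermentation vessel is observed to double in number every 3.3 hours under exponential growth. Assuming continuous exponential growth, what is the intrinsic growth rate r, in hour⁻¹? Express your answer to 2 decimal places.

0.21 per hour

r = ln(2)/t_d = 0.6931/3.3 = 0.21004.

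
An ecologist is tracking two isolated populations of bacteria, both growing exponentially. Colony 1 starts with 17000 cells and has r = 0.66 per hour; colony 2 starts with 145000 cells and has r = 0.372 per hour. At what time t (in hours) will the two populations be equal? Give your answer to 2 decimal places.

7.44 hours

Set 17000·e^(0.66t) = 145000·e^(0.372t).
e^((0.66 − 0.372)t) = 145000/17000 → e^(0.288·t) = 8.5294.
0.288·t = ln(8.5294) = 2.1435, so t = 2.1435/0.288 = 7.4428.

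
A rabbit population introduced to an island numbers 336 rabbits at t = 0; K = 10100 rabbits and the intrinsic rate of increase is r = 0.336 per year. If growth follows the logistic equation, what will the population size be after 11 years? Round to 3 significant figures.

5870 rabbits

A = (K − N₀)/N₀ = (10100 − 336)/336 = 29.06.
N(t) = K/(1 + A·e^(−rt)) = 10100/(1 + 29.06×e^(−0.336×11)).
e^(−3.696) = 0.024823; denominator = 1 + 29.06×0.024823 = 1.7213.
N = 10100/1.7213 = 5867.54.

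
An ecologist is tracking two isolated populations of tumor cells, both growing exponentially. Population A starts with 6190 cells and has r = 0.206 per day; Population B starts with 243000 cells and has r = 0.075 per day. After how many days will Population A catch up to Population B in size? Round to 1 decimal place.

Set 6190·e^(0.206t) = 243000·e^(0.075t).
e^((0.206 − 0.075)t) = 243000/6190 → e^(0.131·t) = 39.257.
0.131·t = ln(39.257) = 3.6701, so t = 3.6701/0.131 = 28.016.

28.0 days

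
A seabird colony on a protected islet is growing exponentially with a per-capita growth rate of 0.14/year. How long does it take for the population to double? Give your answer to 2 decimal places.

4.95 years

Doubling time t_d = ln(2)/r = 0.6931/0.14 = 4.9511.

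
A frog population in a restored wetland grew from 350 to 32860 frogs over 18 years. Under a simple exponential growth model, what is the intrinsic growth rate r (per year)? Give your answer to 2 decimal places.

0.25 per year

From N(t) = N₀·e^(rt): e^(r·18) = 32860/350 = 93.886.
r·18 = ln(93.886) = 4.5421, so r = 4.5421/18 = 0.25234.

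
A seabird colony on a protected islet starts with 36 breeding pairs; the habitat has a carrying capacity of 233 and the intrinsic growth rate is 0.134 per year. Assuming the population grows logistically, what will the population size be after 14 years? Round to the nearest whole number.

A = (K − N₀)/N₀ = (233 − 36)/36 = 5.4722.
N(t) = K/(1 + A·e^(−rt)) = 233/(1 + 5.4722×e^(−0.134×14)).
e^(−1.876) = 0.1532; denominator = 1 + 5.4722×0.1532 = 1.8384.
N = 233/1.8384 = 126.744.

127 breeding pairs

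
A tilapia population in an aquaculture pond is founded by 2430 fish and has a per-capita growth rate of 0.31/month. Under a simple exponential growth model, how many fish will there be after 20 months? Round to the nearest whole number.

1197380 fish

N(t) = N₀·e^(rt) = 2430 × e^(0.31×20) = 2430 × e^6.2.
e^6.2 ≈ 492.75, so N ≈ 2430 × 492.75 = 1.19738×10^6.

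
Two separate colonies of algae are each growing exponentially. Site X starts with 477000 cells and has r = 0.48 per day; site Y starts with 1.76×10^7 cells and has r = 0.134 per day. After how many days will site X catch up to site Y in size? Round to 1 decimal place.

Set 477000·e^(0.48t) = 1.76×10^7·e^(0.134t).
e^((0.48 − 0.134)t) = 1.76×10^7/477000 → e^(0.346·t) = 36.897.
0.346·t = ln(36.897) = 3.6081, so t = 3.6081/0.346 = 10.428.

10.4 days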